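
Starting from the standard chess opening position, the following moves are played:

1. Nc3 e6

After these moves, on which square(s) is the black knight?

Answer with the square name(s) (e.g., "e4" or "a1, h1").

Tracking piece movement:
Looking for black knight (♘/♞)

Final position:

  a b c d e f g h
  ─────────────────
8│♜ ♞ ♝ ♛ ♚ ♝ ♞ ♜│8
7│♟ ♟ ♟ ♟ · ♟ ♟ ♟│7
6│· · · · ♟ · · ·│6
5│· · · · · · · ·│5
4│· · · · · · · ·│4
3│· · ♘ · · · · ·│3
2│♙ ♙ ♙ ♙ ♙ ♙ ♙ ♙│2
1│♖ · ♗ ♕ ♔ ♗ ♘ ♖│1
  ─────────────────
  a b c d e f g h


b8, g8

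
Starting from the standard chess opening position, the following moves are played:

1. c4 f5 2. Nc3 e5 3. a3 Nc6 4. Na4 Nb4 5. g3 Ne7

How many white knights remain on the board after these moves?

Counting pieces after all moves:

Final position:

  a b c d e f g h
  ─────────────────
8│♜ · ♝ ♛ ♚ ♝ · ♜│8
7│♟ ♟ ♟ ♟ ♞ · ♟ ♟│7
6│· · · · · · · ·│6
5│· · · · ♟ ♟ · ·│5
4│♘ ♞ ♙ · · · · ·│4
3│♙ · · · · · ♙ ·│3
2│· ♙ · ♙ ♙ ♙ · ♙│2
1│♖ · ♗ ♕ ♔ ♗ ♘ ♖│1
  ─────────────────
  a b c d e f g h


2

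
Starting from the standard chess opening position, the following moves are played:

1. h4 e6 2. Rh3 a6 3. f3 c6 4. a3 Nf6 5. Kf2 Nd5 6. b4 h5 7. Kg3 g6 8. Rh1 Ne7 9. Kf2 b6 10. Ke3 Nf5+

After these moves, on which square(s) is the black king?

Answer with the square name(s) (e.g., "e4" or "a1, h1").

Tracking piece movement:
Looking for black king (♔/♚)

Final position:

  a b c d e f g h
  ─────────────────
8│♜ ♞ ♝ ♛ ♚ ♝ · ♜│8
7│· · · ♟ · ♟ · ·│7
6│♟ ♟ ♟ · ♟ · ♟ ·│6
5│· · · · · ♞ · ♟│5
4│· ♙ · · · · · ♙│4
3│♙ · · · ♔ ♙ · ·│3
2│· · ♙ ♙ ♙ · ♙ ·│2
1│♖ ♘ ♗ ♕ · ♗ ♘ ♖│1
  ─────────────────
  a b c d e f g h


e8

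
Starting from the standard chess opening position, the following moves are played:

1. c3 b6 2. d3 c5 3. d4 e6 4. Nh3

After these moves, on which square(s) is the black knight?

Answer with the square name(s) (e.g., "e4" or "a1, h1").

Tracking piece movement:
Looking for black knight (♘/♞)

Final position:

  a b c d e f g h
  ─────────────────
8│♜ ♞ ♝ ♛ ♚ ♝ ♞ ♜│8
7│♟ · · ♟ · ♟ ♟ ♟│7
6│· ♟ · · ♟ · · ·│6
5│· · ♟ · · · · ·│5
4│· · · ♙ · · · ·│4
3│· · ♙ · · · · ♘│3
2│♙ ♙ · · ♙ ♙ ♙ ♙│2
1│♖ ♘ ♗ ♕ ♔ ♗ · ♖│1
  ─────────────────
  a b c d e f g h


b8, g8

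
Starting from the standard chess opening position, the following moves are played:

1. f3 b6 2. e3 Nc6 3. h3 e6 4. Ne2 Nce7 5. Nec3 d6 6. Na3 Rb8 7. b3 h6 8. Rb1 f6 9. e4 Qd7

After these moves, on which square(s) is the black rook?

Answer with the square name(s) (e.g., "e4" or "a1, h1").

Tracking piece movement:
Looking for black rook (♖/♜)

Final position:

  a b c d e f g h
  ─────────────────
8│· ♜ ♝ · ♚ ♝ ♞ ♜│8
7│♟ · ♟ ♛ ♞ · ♟ ·│7
6│· ♟ · ♟ ♟ ♟ · ♟│6
5│· · · · · · · ·│5
4│· · · · ♙ · · ·│4
3│♘ ♙ ♘ · · ♙ · ♙│3
2│♙ · ♙ ♙ · · ♙ ·│2
1│· ♖ ♗ ♕ ♔ ♗ · ♖│1
  ─────────────────
  a b c d e f g h


b8, h8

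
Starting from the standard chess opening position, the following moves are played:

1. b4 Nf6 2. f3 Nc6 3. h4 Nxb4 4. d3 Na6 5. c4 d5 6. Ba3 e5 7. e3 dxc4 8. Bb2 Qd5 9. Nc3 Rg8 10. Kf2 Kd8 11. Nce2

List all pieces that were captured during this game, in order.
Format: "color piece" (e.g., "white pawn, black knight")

Tracking captures:
  Nxb4: captured white pawn
  dxc4: captured white pawn

white pawn, white pawn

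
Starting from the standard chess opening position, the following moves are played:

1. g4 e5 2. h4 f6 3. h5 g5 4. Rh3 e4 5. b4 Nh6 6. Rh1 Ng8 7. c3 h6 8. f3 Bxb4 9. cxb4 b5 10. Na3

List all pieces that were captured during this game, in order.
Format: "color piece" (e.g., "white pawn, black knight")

Tracking captures:
  Bxb4: captured white pawn
  cxb4: captured black bishop

white pawn, black bishop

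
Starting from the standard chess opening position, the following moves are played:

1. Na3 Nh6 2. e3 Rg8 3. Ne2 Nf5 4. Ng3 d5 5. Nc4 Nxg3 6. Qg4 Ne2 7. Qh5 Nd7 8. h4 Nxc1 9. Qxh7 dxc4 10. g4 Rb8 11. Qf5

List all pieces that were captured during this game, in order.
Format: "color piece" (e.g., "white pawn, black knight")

Tracking captures:
  Nxg3: captured white knight
  Nxc1: captured white bishop
  Qxh7: captured black pawn
  dxc4: captured white knight

white knight, white bishop, black pawn, white knight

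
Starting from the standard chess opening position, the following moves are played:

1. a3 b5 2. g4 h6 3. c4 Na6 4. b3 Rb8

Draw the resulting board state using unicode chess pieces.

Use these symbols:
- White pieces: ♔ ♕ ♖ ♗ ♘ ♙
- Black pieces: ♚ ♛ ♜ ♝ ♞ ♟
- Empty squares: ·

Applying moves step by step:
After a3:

♜ ♞ ♝ ♛ ♚ ♝ ♞ ♜
♟ ♟ ♟ ♟ ♟ ♟ ♟ ♟
· · · · · · · ·
· · · · · · · ·
· · · · · · · ·
♙ · · · · · · ·
· ♙ ♙ ♙ ♙ ♙ ♙ ♙
♖ ♘ ♗ ♕ ♔ ♗ ♘ ♖


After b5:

♜ ♞ ♝ ♛ ♚ ♝ ♞ ♜
♟ · ♟ ♟ ♟ ♟ ♟ ♟
· · · · · · · ·
· ♟ · · · · · ·
· · · · · · · ·
♙ · · · · · · ·
· ♙ ♙ ♙ ♙ ♙ ♙ ♙
♖ ♘ ♗ ♕ ♔ ♗ ♘ ♖


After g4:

♜ ♞ ♝ ♛ ♚ ♝ ♞ ♜
♟ · ♟ ♟ ♟ ♟ ♟ ♟
· · · · · · · ·
· ♟ · · · · · ·
· · · · · · ♙ ·
♙ · · · · · · ·
· ♙ ♙ ♙ ♙ ♙ · ♙
♖ ♘ ♗ ♕ ♔ ♗ ♘ ♖


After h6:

♜ ♞ ♝ ♛ ♚ ♝ ♞ ♜
♟ · ♟ ♟ ♟ ♟ ♟ ·
· · · · · · · ♟
· ♟ · · · · · ·
· · · · · · ♙ ·
♙ · · · · · · ·
· ♙ ♙ ♙ ♙ ♙ · ♙
♖ ♘ ♗ ♕ ♔ ♗ ♘ ♖


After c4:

♜ ♞ ♝ ♛ ♚ ♝ ♞ ♜
♟ · ♟ ♟ ♟ ♟ ♟ ·
· · · · · · · ♟
· ♟ · · · · · ·
· · ♙ · · · ♙ ·
♙ · · · · · · ·
· ♙ · ♙ ♙ ♙ · ♙
♖ ♘ ♗ ♕ ♔ ♗ ♘ ♖


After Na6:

♜ · ♝ ♛ ♚ ♝ ♞ ♜
♟ · ♟ ♟ ♟ ♟ ♟ ·
♞ · · · · · · ♟
· ♟ · · · · · ·
· · ♙ · · · ♙ ·
♙ · · · · · · ·
· ♙ · ♙ ♙ ♙ · ♙
♖ ♘ ♗ ♕ ♔ ♗ ♘ ♖


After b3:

♜ · ♝ ♛ ♚ ♝ ♞ ♜
♟ · ♟ ♟ ♟ ♟ ♟ ·
♞ · · · · · · ♟
· ♟ · · · · · ·
· · ♙ · · · ♙ ·
♙ ♙ · · · · · ·
· · · ♙ ♙ ♙ · ♙
♖ ♘ ♗ ♕ ♔ ♗ ♘ ♖


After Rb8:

· ♜ ♝ ♛ ♚ ♝ ♞ ♜
♟ · ♟ ♟ ♟ ♟ ♟ ·
♞ · · · · · · ♟
· ♟ · · · · · ·
· · ♙ · · · ♙ ·
♙ ♙ · · · · · ·
· · · ♙ ♙ ♙ · ♙
♖ ♘ ♗ ♕ ♔ ♗ ♘ ♖



  a b c d e f g h
  ─────────────────
8│· ♜ ♝ ♛ ♚ ♝ ♞ ♜│8
7│♟ · ♟ ♟ ♟ ♟ ♟ ·│7
6│♞ · · · · · · ♟│6
5│· ♟ · · · · · ·│5
4│· · ♙ · · · ♙ ·│4
3│♙ ♙ · · · · · ·│3
2│· · · ♙ ♙ ♙ · ♙│2
1│♖ ♘ ♗ ♕ ♔ ♗ ♘ ♖│1
  ─────────────────
  a b c d e f g h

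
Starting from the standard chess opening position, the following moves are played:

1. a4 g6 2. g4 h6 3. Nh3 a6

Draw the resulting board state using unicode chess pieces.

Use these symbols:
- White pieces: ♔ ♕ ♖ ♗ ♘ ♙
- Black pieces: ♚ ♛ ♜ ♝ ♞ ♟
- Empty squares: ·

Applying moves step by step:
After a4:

♜ ♞ ♝ ♛ ♚ ♝ ♞ ♜
♟ ♟ ♟ ♟ ♟ ♟ ♟ ♟
· · · · · · · ·
· · · · · · · ·
♙ · · · · · · ·
· · · · · · · ·
· ♙ ♙ ♙ ♙ ♙ ♙ ♙
♖ ♘ ♗ ♕ ♔ ♗ ♘ ♖


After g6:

♜ ♞ ♝ ♛ ♚ ♝ ♞ ♜
♟ ♟ ♟ ♟ ♟ ♟ · ♟
· · · · · · ♟ ·
· · · · · · · ·
♙ · · · · · · ·
· · · · · · · ·
· ♙ ♙ ♙ ♙ ♙ ♙ ♙
♖ ♘ ♗ ♕ ♔ ♗ ♘ ♖


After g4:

♜ ♞ ♝ ♛ ♚ ♝ ♞ ♜
♟ ♟ ♟ ♟ ♟ ♟ · ♟
· · · · · · ♟ ·
· · · · · · · ·
♙ · · · · · ♙ ·
· · · · · · · ·
· ♙ ♙ ♙ ♙ ♙ · ♙
♖ ♘ ♗ ♕ ♔ ♗ ♘ ♖


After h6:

♜ ♞ ♝ ♛ ♚ ♝ ♞ ♜
♟ ♟ ♟ ♟ ♟ ♟ · ·
· · · · · · ♟ ♟
· · · · · · · ·
♙ · · · · · ♙ ·
· · · · · · · ·
· ♙ ♙ ♙ ♙ ♙ · ♙
♖ ♘ ♗ ♕ ♔ ♗ ♘ ♖


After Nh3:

♜ ♞ ♝ ♛ ♚ ♝ ♞ ♜
♟ ♟ ♟ ♟ ♟ ♟ · ·
· · · · · · ♟ ♟
· · · · · · · ·
♙ · · · · · ♙ ·
· · · · · · · ♘
· ♙ ♙ ♙ ♙ ♙ · ♙
♖ ♘ ♗ ♕ ♔ ♗ · ♖


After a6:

♜ ♞ ♝ ♛ ♚ ♝ ♞ ♜
· ♟ ♟ ♟ ♟ ♟ · ·
♟ · · · · · ♟ ♟
· · · · · · · ·
♙ · · · · · ♙ ·
· · · · · · · ♘
· ♙ ♙ ♙ ♙ ♙ · ♙
♖ ♘ ♗ ♕ ♔ ♗ · ♖



  a b c d e f g h
  ─────────────────
8│♜ ♞ ♝ ♛ ♚ ♝ ♞ ♜│8
7│· ♟ ♟ ♟ ♟ ♟ · ·│7
6│♟ · · · · · ♟ ♟│6
5│· · · · · · · ·│5
4│♙ · · · · · ♙ ·│4
3│· · · · · · · ♘│3
2│· ♙ ♙ ♙ ♙ ♙ · ♙│2
1│♖ ♘ ♗ ♕ ♔ ♗ · ♖│1
  ─────────────────
  a b c d e f g h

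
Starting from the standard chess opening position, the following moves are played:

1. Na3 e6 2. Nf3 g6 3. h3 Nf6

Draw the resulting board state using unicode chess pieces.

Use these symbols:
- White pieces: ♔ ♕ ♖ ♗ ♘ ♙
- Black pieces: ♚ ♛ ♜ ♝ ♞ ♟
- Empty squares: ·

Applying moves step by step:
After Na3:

♜ ♞ ♝ ♛ ♚ ♝ ♞ ♜
♟ ♟ ♟ ♟ ♟ ♟ ♟ ♟
· · · · · · · ·
· · · · · · · ·
· · · · · · · ·
♘ · · · · · · ·
♙ ♙ ♙ ♙ ♙ ♙ ♙ ♙
♖ · ♗ ♕ ♔ ♗ ♘ ♖


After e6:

♜ ♞ ♝ ♛ ♚ ♝ ♞ ♜
♟ ♟ ♟ ♟ · ♟ ♟ ♟
· · · · ♟ · · ·
· · · · · · · ·
· · · · · · · ·
♘ · · · · · · ·
♙ ♙ ♙ ♙ ♙ ♙ ♙ ♙
♖ · ♗ ♕ ♔ ♗ ♘ ♖


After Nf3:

♜ ♞ ♝ ♛ ♚ ♝ ♞ ♜
♟ ♟ ♟ ♟ · ♟ ♟ ♟
· · · · ♟ · · ·
· · · · · · · ·
· · · · · · · ·
♘ · · · · ♘ · ·
♙ ♙ ♙ ♙ ♙ ♙ ♙ ♙
♖ · ♗ ♕ ♔ ♗ · ♖


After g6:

♜ ♞ ♝ ♛ ♚ ♝ ♞ ♜
♟ ♟ ♟ ♟ · ♟ · ♟
· · · · ♟ · ♟ ·
· · · · · · · ·
· · · · · · · ·
♘ · · · · ♘ · ·
♙ ♙ ♙ ♙ ♙ ♙ ♙ ♙
♖ · ♗ ♕ ♔ ♗ · ♖


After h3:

♜ ♞ ♝ ♛ ♚ ♝ ♞ ♜
♟ ♟ ♟ ♟ · ♟ · ♟
· · · · ♟ · ♟ ·
· · · · · · · ·
· · · · · · · ·
♘ · · · · ♘ · ♙
♙ ♙ ♙ ♙ ♙ ♙ ♙ ·
♖ · ♗ ♕ ♔ ♗ · ♖


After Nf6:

♜ ♞ ♝ ♛ ♚ ♝ · ♜
♟ ♟ ♟ ♟ · ♟ · ♟
· · · · ♟ ♞ ♟ ·
· · · · · · · ·
· · · · · · · ·
♘ · · · · ♘ · ♙
♙ ♙ ♙ ♙ ♙ ♙ ♙ ·
♖ · ♗ ♕ ♔ ♗ · ♖



  a b c d e f g h
  ─────────────────
8│♜ ♞ ♝ ♛ ♚ ♝ · ♜│8
7│♟ ♟ ♟ ♟ · ♟ · ♟│7
6│· · · · ♟ ♞ ♟ ·│6
5│· · · · · · · ·│5
4│· · · · · · · ·│4
3│♘ · · · · ♘ · ♙│3
2│♙ ♙ ♙ ♙ ♙ ♙ ♙ ·│2
1│♖ · ♗ ♕ ♔ ♗ · ♖│1
  ─────────────────
  a b c d e f g h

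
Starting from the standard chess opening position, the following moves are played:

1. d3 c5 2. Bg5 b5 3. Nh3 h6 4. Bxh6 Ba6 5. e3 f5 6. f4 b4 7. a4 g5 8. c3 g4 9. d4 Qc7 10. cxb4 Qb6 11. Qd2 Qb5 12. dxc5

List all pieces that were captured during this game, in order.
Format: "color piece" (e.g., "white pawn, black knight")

Tracking captures:
  Bxh6: captured black pawn
  cxb4: captured black pawn
  dxc5: captured black pawn

black pawn, black pawn, black pawn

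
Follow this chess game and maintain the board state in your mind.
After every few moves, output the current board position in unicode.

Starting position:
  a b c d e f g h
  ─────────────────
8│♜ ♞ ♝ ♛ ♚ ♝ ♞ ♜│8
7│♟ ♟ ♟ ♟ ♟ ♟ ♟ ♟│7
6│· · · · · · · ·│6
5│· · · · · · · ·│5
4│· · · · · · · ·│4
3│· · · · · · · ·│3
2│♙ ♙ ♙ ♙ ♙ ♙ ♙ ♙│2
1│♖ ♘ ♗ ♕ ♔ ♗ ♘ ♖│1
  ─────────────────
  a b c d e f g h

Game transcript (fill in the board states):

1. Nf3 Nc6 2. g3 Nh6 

  a b c d e f g h
  ─────────────────
8│♜ · ♝ ♛ ♚ ♝ · ♜│8
7│♟ ♟ ♟ ♟ ♟ ♟ ♟ ♟│7
6│· · ♞ · · · · ♞│6
5│· · · · · · · ·│5
4│· · · · · · · ·│4
3│· · · · · ♘ ♙ ·│3
2│♙ ♙ ♙ ♙ ♙ ♙ · ♙│2
1│♖ ♘ ♗ ♕ ♔ ♗ · ♖│1
  ─────────────────
  a b c d e f g h

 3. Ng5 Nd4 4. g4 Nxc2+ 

  a b c d e f g h
  ─────────────────
8│♜ · ♝ ♛ ♚ ♝ · ♜│8
7│♟ ♟ ♟ ♟ ♟ ♟ ♟ ♟│7
6│· · · · · · · ♞│6
5│· · · · · · ♘ ·│5
4│· · · · · · ♙ ·│4
3│· · · · · · · ·│3
2│♙ ♙ ♞ ♙ ♙ ♙ · ♙│2
1│♖ ♘ ♗ ♕ ♔ ♗ · ♖│1
  ─────────────────
  a b c d e f g h

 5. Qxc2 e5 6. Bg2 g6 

  a b c d e f g h
  ─────────────────
8│♜ · ♝ ♛ ♚ ♝ · ♜│8
7│♟ ♟ ♟ ♟ · ♟ · ♟│7
6│· · · · · · ♟ ♞│6
5│· · · · ♟ · ♘ ·│5
4│· · · · · · ♙ ·│4
3│· · · · · · · ·│3
2│♙ ♙ ♕ ♙ ♙ ♙ ♗ ♙│2
1│♖ ♘ ♗ · ♔ · · ♖│1
  ─────────────────
  a b c d e f g h

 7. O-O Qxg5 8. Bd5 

  a b c d e f g h
  ─────────────────
8│♜ · ♝ · ♚ ♝ · ♜│8
7│♟ ♟ ♟ ♟ · ♟ · ♟│7
6│· · · · · · ♟ ♞│6
5│· · · ♗ ♟ · ♛ ·│5
4│· · · · · · ♙ ·│4
3│· · · · · · · ·│3
2│♙ ♙ ♕ ♙ ♙ ♙ · ♙│2
1│♖ ♘ ♗ · · ♖ ♔ ·│1
  ─────────────────
  a b c d e f g h


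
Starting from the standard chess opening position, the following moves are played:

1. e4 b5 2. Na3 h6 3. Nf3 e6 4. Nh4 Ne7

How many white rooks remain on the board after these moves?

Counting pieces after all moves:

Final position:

  a b c d e f g h
  ─────────────────
8│♜ ♞ ♝ ♛ ♚ ♝ · ♜│8
7│♟ · ♟ ♟ ♞ ♟ ♟ ·│7
6│· · · · ♟ · · ♟│6
5│· ♟ · · · · · ·│5
4│· · · · ♙ · · ♘│4
3│♘ · · · · · · ·│3
2│♙ ♙ ♙ ♙ · ♙ ♙ ♙│2
1│♖ · ♗ ♕ ♔ ♗ · ♖│1
  ─────────────────
  a b c d e f g h


2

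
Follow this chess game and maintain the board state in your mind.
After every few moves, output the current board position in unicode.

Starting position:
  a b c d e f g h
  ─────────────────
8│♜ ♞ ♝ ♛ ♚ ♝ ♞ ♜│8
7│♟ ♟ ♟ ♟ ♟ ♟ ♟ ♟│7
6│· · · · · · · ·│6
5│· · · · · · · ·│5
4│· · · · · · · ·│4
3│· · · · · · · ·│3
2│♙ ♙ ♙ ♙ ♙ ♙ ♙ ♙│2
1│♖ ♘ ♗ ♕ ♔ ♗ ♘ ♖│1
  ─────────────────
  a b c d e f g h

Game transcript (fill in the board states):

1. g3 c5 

  a b c d e f g h
  ─────────────────
8│♜ ♞ ♝ ♛ ♚ ♝ ♞ ♜│8
7│♟ ♟ · ♟ ♟ ♟ ♟ ♟│7
6│· · · · · · · ·│6
5│· · ♟ · · · · ·│5
4│· · · · · · · ·│4
3│· · · · · · ♙ ·│3
2│♙ ♙ ♙ ♙ ♙ ♙ · ♙│2
1│♖ ♘ ♗ ♕ ♔ ♗ ♘ ♖│1
  ─────────────────
  a b c d e f g h

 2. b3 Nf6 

  a b c d e f g h
  ─────────────────
8│♜ ♞ ♝ ♛ ♚ ♝ · ♜│8
7│♟ ♟ · ♟ ♟ ♟ ♟ ♟│7
6│· · · · · ♞ · ·│6
5│· · ♟ · · · · ·│5
4│· · · · · · · ·│4
3│· ♙ · · · · ♙ ·│3
2│♙ · ♙ ♙ ♙ ♙ · ♙│2
1│♖ ♘ ♗ ♕ ♔ ♗ ♘ ♖│1
  ─────────────────
  a b c d e f g h

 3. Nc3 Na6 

  a b c d e f g h
  ─────────────────
8│♜ · ♝ ♛ ♚ ♝ · ♜│8
7│♟ ♟ · ♟ ♟ ♟ ♟ ♟│7
6│♞ · · · · ♞ · ·│6
5│· · ♟ · · · · ·│5
4│· · · · · · · ·│4
3│· ♙ ♘ · · · ♙ ·│3
2│♙ · ♙ ♙ ♙ ♙ · ♙│2
1│♖ · ♗ ♕ ♔ ♗ ♘ ♖│1
  ─────────────────
  a b c d e f g h

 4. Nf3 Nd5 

  a b c d e f g h
  ─────────────────
8│♜ · ♝ ♛ ♚ ♝ · ♜│8
7│♟ ♟ · ♟ ♟ ♟ ♟ ♟│7
6│♞ · · · · · · ·│6
5│· · ♟ ♞ · · · ·│5
4│· · · · · · · ·│4
3│· ♙ ♘ · · ♘ ♙ ·│3
2│♙ · ♙ ♙ ♙ ♙ · ♙│2
1│♖ · ♗ ♕ ♔ ♗ · ♖│1
  ─────────────────
  a b c d e f g h

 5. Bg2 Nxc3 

  a b c d e f g h
  ─────────────────
8│♜ · ♝ ♛ ♚ ♝ · ♜│8
7│♟ ♟ · ♟ ♟ ♟ ♟ ♟│7
6│♞ · · · · · · ·│6
5│· · ♟ · · · · ·│5
4│· · · · · · · ·│4
3│· ♙ ♞ · · ♘ ♙ ·│3
2│♙ · ♙ ♙ ♙ ♙ ♗ ♙│2
1│♖ · ♗ ♕ ♔ · · ♖│1
  ─────────────────
  a b c d e f g h



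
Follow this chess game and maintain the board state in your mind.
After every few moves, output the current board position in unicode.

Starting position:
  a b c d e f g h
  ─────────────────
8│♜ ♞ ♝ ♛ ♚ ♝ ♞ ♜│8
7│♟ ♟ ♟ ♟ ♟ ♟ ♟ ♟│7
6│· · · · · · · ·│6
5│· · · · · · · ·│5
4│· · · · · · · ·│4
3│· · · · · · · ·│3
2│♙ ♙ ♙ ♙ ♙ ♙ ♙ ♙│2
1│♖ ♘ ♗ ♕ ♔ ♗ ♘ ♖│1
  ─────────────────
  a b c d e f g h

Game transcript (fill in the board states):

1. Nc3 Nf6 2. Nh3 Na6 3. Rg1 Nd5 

  a b c d e f g h
  ─────────────────
8│♜ · ♝ ♛ ♚ ♝ · ♜│8
7│♟ ♟ ♟ ♟ ♟ ♟ ♟ ♟│7
6│♞ · · · · · · ·│6
5│· · · ♞ · · · ·│5
4│· · · · · · · ·│4
3│· · ♘ · · · · ♘│3
2│♙ ♙ ♙ ♙ ♙ ♙ ♙ ♙│2
1│♖ · ♗ ♕ ♔ ♗ ♖ ·│1
  ─────────────────
  a b c d e f g h

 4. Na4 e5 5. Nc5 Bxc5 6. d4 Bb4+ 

  a b c d e f g h
  ─────────────────
8│♜ · ♝ ♛ ♚ · · ♜│8
7│♟ ♟ ♟ ♟ · ♟ ♟ ♟│7
6│♞ · · · · · · ·│6
5│· · · ♞ ♟ · · ·│5
4│· ♝ · ♙ · · · ·│4
3│· · · · · · · ♘│3
2│♙ ♙ ♙ · ♙ ♙ ♙ ♙│2
1│♖ · ♗ ♕ ♔ ♗ ♖ ·│1
  ─────────────────
  a b c d e f g h

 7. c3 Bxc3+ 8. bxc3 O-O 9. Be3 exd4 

  a b c d e f g h
  ─────────────────
8│♜ · ♝ ♛ · ♜ ♚ ·│8
7│♟ ♟ ♟ ♟ · ♟ ♟ ♟│7
6│♞ · · · · · · ·│6
5│· · · ♞ · · · ·│5
4│· · · ♟ · · · ·│4
3│· · ♙ · ♗ · · ♘│3
2│♙ · · · ♙ ♙ ♙ ♙│2
1│♖ · · ♕ ♔ ♗ ♖ ·│1
  ─────────────────
  a b c d e f g h

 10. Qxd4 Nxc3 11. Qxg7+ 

  a b c d e f g h
  ─────────────────
8│♜ · ♝ ♛ · ♜ ♚ ·│8
7│♟ ♟ ♟ ♟ · ♟ ♕ ♟│7
6│♞ · · · · · · ·│6
5│· · · · · · · ·│5
4│· · · · · · · ·│4
3│· · ♞ · ♗ · · ♘│3
2│♙ · · · ♙ ♙ ♙ ♙│2
1│♖ · · · ♔ ♗ ♖ ·│1
  ─────────────────
  a b c d e f g h


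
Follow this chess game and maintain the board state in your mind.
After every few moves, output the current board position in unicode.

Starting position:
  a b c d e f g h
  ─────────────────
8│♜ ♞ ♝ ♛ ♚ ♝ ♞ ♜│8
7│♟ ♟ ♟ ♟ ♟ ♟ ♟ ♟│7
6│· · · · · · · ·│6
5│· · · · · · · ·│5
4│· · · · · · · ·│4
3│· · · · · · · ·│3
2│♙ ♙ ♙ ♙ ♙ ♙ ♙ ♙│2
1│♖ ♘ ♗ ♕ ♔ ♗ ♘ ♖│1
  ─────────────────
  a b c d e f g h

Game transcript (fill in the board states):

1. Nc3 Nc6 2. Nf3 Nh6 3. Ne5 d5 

  a b c d e f g h
  ─────────────────
8│♜ · ♝ ♛ ♚ ♝ · ♜│8
7│♟ ♟ ♟ · ♟ ♟ ♟ ♟│7
6│· · ♞ · · · · ♞│6
5│· · · ♟ ♘ · · ·│5
4│· · · · · · · ·│4
3│· · ♘ · · · · ·│3
2│♙ ♙ ♙ ♙ ♙ ♙ ♙ ♙│2
1│♖ · ♗ ♕ ♔ ♗ · ♖│1
  ─────────────────
  a b c d e f g h

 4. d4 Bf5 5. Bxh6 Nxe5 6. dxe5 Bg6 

  a b c d e f g h
  ─────────────────
8│♜ · · ♛ ♚ ♝ · ♜│8
7│♟ ♟ ♟ · ♟ ♟ ♟ ♟│7
6│· · · · · · ♝ ♗│6
5│· · · ♟ ♙ · · ·│5
4│· · · · · · · ·│4
3│· · ♘ · · · · ·│3
2│♙ ♙ ♙ · ♙ ♙ ♙ ♙│2
1│♖ · · ♕ ♔ ♗ · ♖│1
  ─────────────────
  a b c d e f g h

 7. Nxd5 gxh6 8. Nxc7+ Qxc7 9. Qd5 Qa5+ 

  a b c d e f g h
  ─────────────────
8│♜ · · · ♚ ♝ · ♜│8
7│♟ ♟ · · ♟ ♟ · ♟│7
6│· · · · · · ♝ ♟│6
5│♛ · · ♕ ♙ · · ·│5
4│· · · · · · · ·│4
3│· · · · · · · ·│3
2│♙ ♙ ♙ · ♙ ♙ ♙ ♙│2
1│♖ · · · ♔ ♗ · ♖│1
  ─────────────────
  a b c d e f g h

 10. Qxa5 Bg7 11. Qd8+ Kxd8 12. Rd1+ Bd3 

  a b c d e f g h
  ─────────────────
8│♜ · · ♚ · · · ♜│8
7│♟ ♟ · · ♟ ♟ ♝ ♟│7
6│· · · · · · · ♟│6
5│· · · · ♙ · · ·│5
4│· · · · · · · ·│4
3│· · · ♝ · · · ·│3
2│♙ ♙ ♙ · ♙ ♙ ♙ ♙│2
1│· · · ♖ ♔ ♗ · ♖│1
  ─────────────────
  a b c d e f g h

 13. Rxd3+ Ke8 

  a b c d e f g h
  ─────────────────
8│♜ · · · ♚ · · ♜│8
7│♟ ♟ · · ♟ ♟ ♝ ♟│7
6│· · · · · · · ♟│6
5│· · · · ♙ · · ·│5
4│· · · · · · · ·│4
3│· · · ♖ · · · ·│3
2│♙ ♙ ♙ · ♙ ♙ ♙ ♙│2
1│· · · · ♔ ♗ · ♖│1
  ─────────────────
  a b c d e f g h


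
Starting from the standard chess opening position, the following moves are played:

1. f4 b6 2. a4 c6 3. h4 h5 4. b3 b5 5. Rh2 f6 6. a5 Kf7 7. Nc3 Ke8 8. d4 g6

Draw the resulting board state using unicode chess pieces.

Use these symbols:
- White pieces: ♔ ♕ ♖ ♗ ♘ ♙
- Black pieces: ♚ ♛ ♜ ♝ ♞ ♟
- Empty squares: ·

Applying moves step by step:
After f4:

♜ ♞ ♝ ♛ ♚ ♝ ♞ ♜
♟ ♟ ♟ ♟ ♟ ♟ ♟ ♟
· · · · · · · ·
· · · · · · · ·
· · · · · ♙ · ·
· · · · · · · ·
♙ ♙ ♙ ♙ ♙ · ♙ ♙
♖ ♘ ♗ ♕ ♔ ♗ ♘ ♖


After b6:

♜ ♞ ♝ ♛ ♚ ♝ ♞ ♜
♟ · ♟ ♟ ♟ ♟ ♟ ♟
· ♟ · · · · · ·
· · · · · · · ·
· · · · · ♙ · ·
· · · · · · · ·
♙ ♙ ♙ ♙ ♙ · ♙ ♙
♖ ♘ ♗ ♕ ♔ ♗ ♘ ♖


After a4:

♜ ♞ ♝ ♛ ♚ ♝ ♞ ♜
♟ · ♟ ♟ ♟ ♟ ♟ ♟
· ♟ · · · · · ·
· · · · · · · ·
♙ · · · · ♙ · ·
· · · · · · · ·
· ♙ ♙ ♙ ♙ · ♙ ♙
♖ ♘ ♗ ♕ ♔ ♗ ♘ ♖


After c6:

♜ ♞ ♝ ♛ ♚ ♝ ♞ ♜
♟ · · ♟ ♟ ♟ ♟ ♟
· ♟ ♟ · · · · ·
· · · · · · · ·
♙ · · · · ♙ · ·
· · · · · · · ·
· ♙ ♙ ♙ ♙ · ♙ ♙
♖ ♘ ♗ ♕ ♔ ♗ ♘ ♖


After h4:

♜ ♞ ♝ ♛ ♚ ♝ ♞ ♜
♟ · · ♟ ♟ ♟ ♟ ♟
· ♟ ♟ · · · · ·
· · · · · · · ·
♙ · · · · ♙ · ♙
· · · · · · · ·
· ♙ ♙ ♙ ♙ · ♙ ·
♖ ♘ ♗ ♕ ♔ ♗ ♘ ♖


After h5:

♜ ♞ ♝ ♛ ♚ ♝ ♞ ♜
♟ · · ♟ ♟ ♟ ♟ ·
· ♟ ♟ · · · · ·
· · · · · · · ♟
♙ · · · · ♙ · ♙
· · · · · · · ·
· ♙ ♙ ♙ ♙ · ♙ ·
♖ ♘ ♗ ♕ ♔ ♗ ♘ ♖


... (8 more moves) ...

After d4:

♜ ♞ ♝ ♛ ♚ ♝ ♞ ♜
♟ · · ♟ ♟ · ♟ ·
· · ♟ · · ♟ · ·
♙ ♟ · · · · · ♟
· · · ♙ · ♙ · ♙
· ♙ ♘ · · · · ·
· · ♙ · ♙ · ♙ ♖
♖ · ♗ ♕ ♔ ♗ ♘ ·


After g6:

♜ ♞ ♝ ♛ ♚ ♝ ♞ ♜
♟ · · ♟ ♟ · · ·
· · ♟ · · ♟ ♟ ·
♙ ♟ · · · · · ♟
· · · ♙ · ♙ · ♙
· ♙ ♘ · · · · ·
· · ♙ · ♙ · ♙ ♖
♖ · ♗ ♕ ♔ ♗ ♘ ·



  a b c d e f g h
  ─────────────────
8│♜ ♞ ♝ ♛ ♚ ♝ ♞ ♜│8
7│♟ · · ♟ ♟ · · ·│7
6│· · ♟ · · ♟ ♟ ·│6
5│♙ ♟ · · · · · ♟│5
4│· · · ♙ · ♙ · ♙│4
3│· ♙ ♘ · · · · ·│3
2│· · ♙ · ♙ · ♙ ♖│2
1│♖ · ♗ ♕ ♔ ♗ ♘ ·│1
  ─────────────────
  a b c d e f g h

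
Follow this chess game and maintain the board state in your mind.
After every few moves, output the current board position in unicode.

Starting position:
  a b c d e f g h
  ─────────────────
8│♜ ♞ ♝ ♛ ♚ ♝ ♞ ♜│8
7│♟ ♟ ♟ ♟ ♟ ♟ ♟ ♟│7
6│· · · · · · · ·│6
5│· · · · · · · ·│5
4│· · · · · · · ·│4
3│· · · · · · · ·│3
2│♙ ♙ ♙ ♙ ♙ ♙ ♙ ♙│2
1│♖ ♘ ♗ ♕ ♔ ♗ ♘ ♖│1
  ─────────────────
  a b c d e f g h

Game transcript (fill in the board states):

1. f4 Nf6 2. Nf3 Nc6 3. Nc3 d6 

  a b c d e f g h
  ─────────────────
8│♜ · ♝ ♛ ♚ ♝ · ♜│8
7│♟ ♟ ♟ · ♟ ♟ ♟ ♟│7
6│· · ♞ ♟ · ♞ · ·│6
5│· · · · · · · ·│5
4│· · · · · ♙ · ·│4
3│· · ♘ · · ♘ · ·│3
2│♙ ♙ ♙ ♙ ♙ · ♙ ♙│2
1│♖ · ♗ ♕ ♔ ♗ · ♖│1
  ─────────────────
  a b c d e f g h

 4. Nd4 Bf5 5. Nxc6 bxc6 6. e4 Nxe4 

  a b c d e f g h
  ─────────────────
8│♜ · · ♛ ♚ ♝ · ♜│8
7│♟ · ♟ · ♟ ♟ ♟ ♟│7
6│· · ♟ ♟ · · · ·│6
5│· · · · · ♝ · ·│5
4│· · · · ♞ ♙ · ·│4
3│· · ♘ · · · · ·│3
2│♙ ♙ ♙ ♙ · · ♙ ♙│2
1│♖ · ♗ ♕ ♔ ♗ · ♖│1
  ─────────────────
  a b c d e f g h

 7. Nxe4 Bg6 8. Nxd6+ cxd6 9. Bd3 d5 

  a b c d e f g h
  ─────────────────
8│♜ · · ♛ ♚ ♝ · ♜│8
7│♟ · · · ♟ ♟ ♟ ♟│7
6│· · ♟ · · · ♝ ·│6
5│· · · ♟ · · · ·│5
4│· · · · · ♙ · ·│4
3│· · · ♗ · · · ·│3
2│♙ ♙ ♙ ♙ · · ♙ ♙│2
1│♖ · ♗ ♕ ♔ · · ♖│1
  ─────────────────
  a b c d e f g h

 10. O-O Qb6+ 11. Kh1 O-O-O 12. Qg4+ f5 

  a b c d e f g h
  ─────────────────
8│· · ♚ ♜ · ♝ · ♜│8
7│♟ · · · ♟ · ♟ ♟│7
6│· ♛ ♟ · · · ♝ ·│6
5│· · · ♟ · ♟ · ·│5
4│· · · · · ♙ ♕ ·│4
3│· · · ♗ · · · ·│3
2│♙ ♙ ♙ ♙ · · ♙ ♙│2
1│♖ · ♗ · · ♖ · ♔│1
  ─────────────────
  a b c d e f g h

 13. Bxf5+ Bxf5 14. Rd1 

  a b c d e f g h
  ─────────────────
8│· · ♚ ♜ · ♝ · ♜│8
7│♟ · · · ♟ · ♟ ♟│7
6│· ♛ ♟ · · · · ·│6
5│· · · ♟ · ♝ · ·│5
4│· · · · · ♙ ♕ ·│4
3│· · · · · · · ·│3
2│♙ ♙ ♙ ♙ · · ♙ ♙│2
1│♖ · ♗ ♖ · · · ♔│1
  ─────────────────
  a b c d e f g h


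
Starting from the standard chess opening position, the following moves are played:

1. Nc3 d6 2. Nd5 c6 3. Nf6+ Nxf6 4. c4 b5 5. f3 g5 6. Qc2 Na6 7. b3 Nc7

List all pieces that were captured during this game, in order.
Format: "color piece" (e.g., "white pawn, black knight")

Tracking captures:
  Nxf6: captured white knight

white knight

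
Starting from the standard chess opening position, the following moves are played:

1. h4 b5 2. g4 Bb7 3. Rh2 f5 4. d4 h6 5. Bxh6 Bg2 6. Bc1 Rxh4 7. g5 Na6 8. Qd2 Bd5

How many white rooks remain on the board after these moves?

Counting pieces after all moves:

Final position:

  a b c d e f g h
  ─────────────────
8│♜ · · ♛ ♚ ♝ ♞ ·│8
7│♟ · ♟ ♟ ♟ · ♟ ·│7
6│♞ · · · · · · ·│6
5│· ♟ · ♝ · ♟ ♙ ·│5
4│· · · ♙ · · · ♜│4
3│· · · · · · · ·│3
2│♙ ♙ ♙ ♕ ♙ ♙ · ♖│2
1│♖ ♘ ♗ · ♔ ♗ ♘ ·│1
  ─────────────────
  a b c d e f g h


2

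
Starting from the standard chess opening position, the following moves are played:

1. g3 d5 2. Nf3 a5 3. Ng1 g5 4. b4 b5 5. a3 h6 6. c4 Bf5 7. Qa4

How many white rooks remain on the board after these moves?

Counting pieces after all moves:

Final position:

  a b c d e f g h
  ─────────────────
8│♜ ♞ · ♛ ♚ ♝ ♞ ♜│8
7│· · ♟ · ♟ ♟ · ·│7
6│· · · · · · · ♟│6
5│♟ ♟ · ♟ · ♝ ♟ ·│5
4│♕ ♙ ♙ · · · · ·│4
3│♙ · · · · · ♙ ·│3
2│· · · ♙ ♙ ♙ · ♙│2
1│♖ ♘ ♗ · ♔ ♗ ♘ ♖│1
  ─────────────────
  a b c d e f g h


2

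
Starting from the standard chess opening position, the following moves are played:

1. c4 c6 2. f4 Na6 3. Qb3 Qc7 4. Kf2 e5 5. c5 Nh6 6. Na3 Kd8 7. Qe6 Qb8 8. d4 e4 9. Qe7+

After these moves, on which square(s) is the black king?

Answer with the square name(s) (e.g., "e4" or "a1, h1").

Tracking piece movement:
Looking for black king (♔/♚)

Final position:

  a b c d e f g h
  ─────────────────
8│♜ ♛ ♝ ♚ · ♝ · ♜│8
7│♟ ♟ · ♟ ♕ ♟ ♟ ♟│7
6│♞ · ♟ · · · · ♞│6
5│· · ♙ · · · · ·│5
4│· · · ♙ ♟ ♙ · ·│4
3│♘ · · · · · · ·│3
2│♙ ♙ · · ♙ ♔ ♙ ♙│2
1│♖ · ♗ · · ♗ ♘ ♖│1
  ─────────────────
  a b c d e f g h


d8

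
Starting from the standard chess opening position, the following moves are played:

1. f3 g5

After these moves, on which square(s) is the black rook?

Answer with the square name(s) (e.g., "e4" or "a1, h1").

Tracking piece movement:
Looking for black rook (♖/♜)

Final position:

  a b c d e f g h
  ─────────────────
8│♜ ♞ ♝ ♛ ♚ ♝ ♞ ♜│8
7│♟ ♟ ♟ ♟ ♟ ♟ · ♟│7
6│· · · · · · · ·│6
5│· · · · · · ♟ ·│5
4│· · · · · · · ·│4
3│· · · · · ♙ · ·│3
2│♙ ♙ ♙ ♙ ♙ · ♙ ♙│2
1│♖ ♘ ♗ ♕ ♔ ♗ ♘ ♖│1
  ─────────────────
  a b c d e f g h


a8, h8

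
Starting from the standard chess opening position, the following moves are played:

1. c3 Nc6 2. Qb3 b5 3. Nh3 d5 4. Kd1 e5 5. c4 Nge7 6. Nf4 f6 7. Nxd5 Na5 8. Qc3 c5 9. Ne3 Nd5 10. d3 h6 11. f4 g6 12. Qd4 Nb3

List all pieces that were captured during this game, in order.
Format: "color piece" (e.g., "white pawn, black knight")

Tracking captures:
  Nxd5: captured black pawn

black pawn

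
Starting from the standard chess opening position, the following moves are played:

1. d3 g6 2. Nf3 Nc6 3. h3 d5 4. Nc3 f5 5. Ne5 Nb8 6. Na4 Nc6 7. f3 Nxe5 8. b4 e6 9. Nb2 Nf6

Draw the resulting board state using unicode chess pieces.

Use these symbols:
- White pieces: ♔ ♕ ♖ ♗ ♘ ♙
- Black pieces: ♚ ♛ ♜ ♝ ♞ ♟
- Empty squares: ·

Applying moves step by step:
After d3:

♜ ♞ ♝ ♛ ♚ ♝ ♞ ♜
♟ ♟ ♟ ♟ ♟ ♟ ♟ ♟
· · · · · · · ·
· · · · · · · ·
· · · · · · · ·
· · · ♙ · · · ·
♙ ♙ ♙ · ♙ ♙ ♙ ♙
♖ ♘ ♗ ♕ ♔ ♗ ♘ ♖


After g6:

♜ ♞ ♝ ♛ ♚ ♝ ♞ ♜
♟ ♟ ♟ ♟ ♟ ♟ · ♟
· · · · · · ♟ ·
· · · · · · · ·
· · · · · · · ·
· · · ♙ · · · ·
♙ ♙ ♙ · ♙ ♙ ♙ ♙
♖ ♘ ♗ ♕ ♔ ♗ ♘ ♖


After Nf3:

♜ ♞ ♝ ♛ ♚ ♝ ♞ ♜
♟ ♟ ♟ ♟ ♟ ♟ · ♟
· · · · · · ♟ ·
· · · · · · · ·
· · · · · · · ·
· · · ♙ · ♘ · ·
♙ ♙ ♙ · ♙ ♙ ♙ ♙
♖ ♘ ♗ ♕ ♔ ♗ · ♖


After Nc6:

♜ · ♝ ♛ ♚ ♝ ♞ ♜
♟ ♟ ♟ ♟ ♟ ♟ · ♟
· · ♞ · · · ♟ ·
· · · · · · · ·
· · · · · · · ·
· · · ♙ · ♘ · ·
♙ ♙ ♙ · ♙ ♙ ♙ ♙
♖ ♘ ♗ ♕ ♔ ♗ · ♖


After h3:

♜ · ♝ ♛ ♚ ♝ ♞ ♜
♟ ♟ ♟ ♟ ♟ ♟ · ♟
· · ♞ · · · ♟ ·
· · · · · · · ·
· · · · · · · ·
· · · ♙ · ♘ · ♙
♙ ♙ ♙ · ♙ ♙ ♙ ·
♖ ♘ ♗ ♕ ♔ ♗ · ♖


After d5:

♜ · ♝ ♛ ♚ ♝ ♞ ♜
♟ ♟ ♟ · ♟ ♟ · ♟
· · ♞ · · · ♟ ·
· · · ♟ · · · ·
· · · · · · · ·
· · · ♙ · ♘ · ♙
♙ ♙ ♙ · ♙ ♙ ♙ ·
♖ ♘ ♗ ♕ ♔ ♗ · ♖


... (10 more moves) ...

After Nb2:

♜ · ♝ ♛ ♚ ♝ ♞ ♜
♟ ♟ ♟ · · · · ♟
· · · · ♟ · ♟ ·
· · · ♟ ♞ ♟ · ·
· ♙ · · · · · ·
· · · ♙ · ♙ · ♙
♙ ♘ ♙ · ♙ · ♙ ·
♖ · ♗ ♕ ♔ ♗ · ♖


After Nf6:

♜ · ♝ ♛ ♚ ♝ · ♜
♟ ♟ ♟ · · · · ♟
· · · · ♟ ♞ ♟ ·
· · · ♟ ♞ ♟ · ·
· ♙ · · · · · ·
· · · ♙ · ♙ · ♙
♙ ♘ ♙ · ♙ · ♙ ·
♖ · ♗ ♕ ♔ ♗ · ♖



  a b c d e f g h
  ─────────────────
8│♜ · ♝ ♛ ♚ ♝ · ♜│8
7│♟ ♟ ♟ · · · · ♟│7
6│· · · · ♟ ♞ ♟ ·│6
5│· · · ♟ ♞ ♟ · ·│5
4│· ♙ · · · · · ·│4
3│· · · ♙ · ♙ · ♙│3
2│♙ ♘ ♙ · ♙ · ♙ ·│2
1│♖ · ♗ ♕ ♔ ♗ · ♖│1
  ─────────────────
  a b c d e f g h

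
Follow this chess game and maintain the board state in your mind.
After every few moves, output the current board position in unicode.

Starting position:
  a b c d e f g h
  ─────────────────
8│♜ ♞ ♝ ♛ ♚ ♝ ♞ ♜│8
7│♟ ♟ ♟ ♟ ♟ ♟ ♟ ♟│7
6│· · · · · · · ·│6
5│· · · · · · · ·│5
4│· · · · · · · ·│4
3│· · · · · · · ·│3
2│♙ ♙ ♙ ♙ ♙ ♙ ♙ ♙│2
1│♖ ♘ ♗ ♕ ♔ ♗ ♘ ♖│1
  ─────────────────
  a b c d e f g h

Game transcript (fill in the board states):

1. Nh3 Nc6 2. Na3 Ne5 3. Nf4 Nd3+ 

  a b c d e f g h
  ─────────────────
8│♜ · ♝ ♛ ♚ ♝ ♞ ♜│8
7│♟ ♟ ♟ ♟ ♟ ♟ ♟ ♟│7
6│· · · · · · · ·│6
5│· · · · · · · ·│5
4│· · · · · ♘ · ·│4
3│♘ · · ♞ · · · ·│3
2│♙ ♙ ♙ ♙ ♙ ♙ ♙ ♙│2
1│♖ · ♗ ♕ ♔ ♗ · ♖│1
  ─────────────────
  a b c d e f g h

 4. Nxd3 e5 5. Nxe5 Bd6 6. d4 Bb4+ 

  a b c d e f g h
  ─────────────────
8│♜ · ♝ ♛ ♚ · ♞ ♜│8
7│♟ ♟ ♟ ♟ · ♟ ♟ ♟│7
6│· · · · · · · ·│6
5│· · · · ♘ · · ·│5
4│· ♝ · ♙ · · · ·│4
3│♘ · · · · · · ·│3
2│♙ ♙ ♙ · ♙ ♙ ♙ ♙│2
1│♖ · ♗ ♕ ♔ ♗ · ♖│1
  ─────────────────
  a b c d e f g h

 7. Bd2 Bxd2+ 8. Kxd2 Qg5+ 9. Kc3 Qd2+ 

  a b c d e f g h
  ─────────────────
8│♜ · ♝ · ♚ · ♞ ♜│8
7│♟ ♟ ♟ ♟ · ♟ ♟ ♟│7
6│· · · · · · · ·│6
5│· · · · ♘ · · ·│5
4│· · · ♙ · · · ·│4
3│♘ · ♔ · · · · ·│3
2│♙ ♙ ♙ ♛ ♙ ♙ ♙ ♙│2
1│♖ · · ♕ · ♗ · ♖│1
  ─────────────────
  a b c d e f g h

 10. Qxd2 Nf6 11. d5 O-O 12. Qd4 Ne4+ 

  a b c d e f g h
  ─────────────────
8│♜ · ♝ · · ♜ ♚ ·│8
7│♟ ♟ ♟ ♟ · ♟ ♟ ♟│7
6│· · · · · · · ·│6
5│· · · ♙ ♘ · · ·│5
4│· · · ♕ ♞ · · ·│4
3│♘ · ♔ · · · · ·│3
2│♙ ♙ ♙ · ♙ ♙ ♙ ♙│2
1│♖ · · · · ♗ · ♖│1
  ─────────────────
  a b c d e f g h

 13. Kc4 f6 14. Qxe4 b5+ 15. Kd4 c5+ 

  a b c d e f g h
  ─────────────────
8│♜ · ♝ · · ♜ ♚ ·│8
7│♟ · · ♟ · · ♟ ♟│7
6│· · · · · ♟ · ·│6
5│· ♟ ♟ ♙ ♘ · · ·│5
4│· · · ♔ ♕ · · ·│4
3│♘ · · · · · · ·│3
2│♙ ♙ ♙ · ♙ ♙ ♙ ♙│2
1│♖ · · · · ♗ · ♖│1
  ─────────────────
  a b c d e f g h



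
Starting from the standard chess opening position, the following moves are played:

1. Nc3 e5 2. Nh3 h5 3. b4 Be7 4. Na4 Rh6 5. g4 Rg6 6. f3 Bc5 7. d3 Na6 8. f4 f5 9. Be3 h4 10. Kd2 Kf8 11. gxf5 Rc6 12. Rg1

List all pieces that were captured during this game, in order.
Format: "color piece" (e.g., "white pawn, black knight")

Tracking captures:
  gxf5: captured black pawn

black pawn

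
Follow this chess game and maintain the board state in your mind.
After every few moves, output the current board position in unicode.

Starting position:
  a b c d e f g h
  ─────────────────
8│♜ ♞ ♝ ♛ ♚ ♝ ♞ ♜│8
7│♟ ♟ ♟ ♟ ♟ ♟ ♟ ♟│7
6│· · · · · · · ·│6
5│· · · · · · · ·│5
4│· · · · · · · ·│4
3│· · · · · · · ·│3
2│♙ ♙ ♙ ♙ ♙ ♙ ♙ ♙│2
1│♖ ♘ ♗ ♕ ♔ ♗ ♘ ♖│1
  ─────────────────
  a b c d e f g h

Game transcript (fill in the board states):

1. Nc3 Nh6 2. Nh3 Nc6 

  a b c d e f g h
  ─────────────────
8│♜ · ♝ ♛ ♚ ♝ · ♜│8
7│♟ ♟ ♟ ♟ ♟ ♟ ♟ ♟│7
6│· · ♞ · · · · ♞│6
5│· · · · · · · ·│5
4│· · · · · · · ·│4
3│· · ♘ · · · · ♘│3
2│♙ ♙ ♙ ♙ ♙ ♙ ♙ ♙│2
1│♖ · ♗ ♕ ♔ ♗ · ♖│1
  ─────────────────
  a b c d e f g h

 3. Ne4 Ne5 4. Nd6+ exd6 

  a b c d e f g h
  ─────────────────
8│♜ · ♝ ♛ ♚ ♝ · ♜│8
7│♟ ♟ ♟ ♟ · ♟ ♟ ♟│7
6│· · · ♟ · · · ♞│6
5│· · · · ♞ · · ·│5
4│· · · · · · · ·│4
3│· · · · · · · ♘│3
2│♙ ♙ ♙ ♙ ♙ ♙ ♙ ♙│2
1│♖ · ♗ ♕ ♔ ♗ · ♖│1
  ─────────────────
  a b c d e f g h

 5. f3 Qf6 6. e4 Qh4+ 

  a b c d e f g h
  ─────────────────
8│♜ · ♝ · ♚ ♝ · ♜│8
7│♟ ♟ ♟ ♟ · ♟ ♟ ♟│7
6│· · · ♟ · · · ♞│6
5│· · · · ♞ · · ·│5
4│· · · · ♙ · · ♛│4
3│· · · · · ♙ · ♘│3
2│♙ ♙ ♙ ♙ · · ♙ ♙│2
1│♖ · ♗ ♕ ♔ ♗ · ♖│1
  ─────────────────
  a b c d e f g h

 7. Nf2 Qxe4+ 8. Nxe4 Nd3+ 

  a b c d e f g h
  ─────────────────
8│♜ · ♝ · ♚ ♝ · ♜│8
7│♟ ♟ ♟ ♟ · ♟ ♟ ♟│7
6│· · · ♟ · · · ♞│6
5│· · · · · · · ·│5
4│· · · · ♘ · · ·│4
3│· · · ♞ · ♙ · ·│3
2│♙ ♙ ♙ ♙ · · ♙ ♙│2
1│♖ · ♗ ♕ ♔ ♗ · ♖│1
  ─────────────────
  a b c d e f g h

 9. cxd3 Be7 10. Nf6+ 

  a b c d e f g h
  ─────────────────
8│♜ · ♝ · ♚ · · ♜│8
7│♟ ♟ ♟ ♟ ♝ ♟ ♟ ♟│7
6│· · · ♟ · ♘ · ♞│6
5│· · · · · · · ·│5
4│· · · · · · · ·│4
3│· · · ♙ · ♙ · ·│3
2│♙ ♙ · ♙ · · ♙ ♙│2
1│♖ · ♗ ♕ ♔ ♗ · ♖│1
  ─────────────────
  a b c d e f g h
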